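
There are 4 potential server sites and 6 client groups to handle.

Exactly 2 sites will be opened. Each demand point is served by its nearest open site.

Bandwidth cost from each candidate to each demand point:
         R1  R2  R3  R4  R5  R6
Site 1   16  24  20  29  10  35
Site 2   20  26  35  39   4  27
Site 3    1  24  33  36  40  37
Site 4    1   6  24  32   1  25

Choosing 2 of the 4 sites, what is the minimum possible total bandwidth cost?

Open {Site 1, Site 4}.
  R1→Site 4 1, R2→Site 4 6, R3→Site 1 20, R4→Site 1 29, R5→Site 4 1, R6→Site 4 25  ⇒ total 82.
Compare {Site 2, Site 4}: total 89.
Compare {Site 3, Site 4}: total 89.
No size-2 selection does better; minimum is 82.

82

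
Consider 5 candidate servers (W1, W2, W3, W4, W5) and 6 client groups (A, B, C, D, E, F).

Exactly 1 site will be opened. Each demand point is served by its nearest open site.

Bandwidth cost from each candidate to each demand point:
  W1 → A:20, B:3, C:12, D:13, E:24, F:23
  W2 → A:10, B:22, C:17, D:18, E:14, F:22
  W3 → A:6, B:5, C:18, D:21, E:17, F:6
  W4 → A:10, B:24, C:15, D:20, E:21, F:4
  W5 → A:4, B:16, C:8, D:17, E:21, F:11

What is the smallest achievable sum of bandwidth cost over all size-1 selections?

Open {W3}.
  A→W3 6, B→W3 5, C→W3 18, D→W3 21, E→W3 17, F→W3 6  ⇒ total 73.
Compare {W5}: total 77.
Compare {W4}: total 94.
No size-1 selection does better; minimum is 73.

73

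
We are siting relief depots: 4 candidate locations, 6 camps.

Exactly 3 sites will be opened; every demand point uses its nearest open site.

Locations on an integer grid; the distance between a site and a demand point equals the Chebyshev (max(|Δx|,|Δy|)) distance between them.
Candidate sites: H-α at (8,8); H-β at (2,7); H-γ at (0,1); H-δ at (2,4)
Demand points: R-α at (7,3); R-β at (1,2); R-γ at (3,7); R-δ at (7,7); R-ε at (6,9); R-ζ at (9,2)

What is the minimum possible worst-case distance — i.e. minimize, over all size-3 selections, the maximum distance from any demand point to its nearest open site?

Open {H-α, H-β, H-γ}.
  Farthest demand point is R-ζ at distance 6 (to H-α); all others are ≤ 6.
With {H-α, H-β, H-δ} the worst case is 6.
With {H-α, H-γ, H-δ} the worst case is 6.
No size-3 selection achieves below 6.

6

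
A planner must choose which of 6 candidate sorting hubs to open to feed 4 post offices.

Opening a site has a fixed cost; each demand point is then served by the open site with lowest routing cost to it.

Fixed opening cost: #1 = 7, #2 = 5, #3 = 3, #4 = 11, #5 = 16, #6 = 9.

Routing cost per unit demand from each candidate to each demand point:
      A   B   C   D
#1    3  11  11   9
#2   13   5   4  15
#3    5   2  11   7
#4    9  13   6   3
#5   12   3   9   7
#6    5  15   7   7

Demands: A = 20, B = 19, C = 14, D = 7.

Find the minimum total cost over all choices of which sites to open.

Open {#1, #2, #3, #4}: assign each demand point to its cheapest open site.
  A→#1 20×3=60, B→#3 19×2=38, C→#2 14×4=56, D→#4 7×3=21
  routing cost 175, fixed 26 → total 201.
Compare {#1, #2, #3, #4, #6}: routing cost 175 + fixed 35 = 210.
Compare {#1, #2, #3, #4, #5}: routing cost 175 + fixed 42 = 217.
Compare {#1, #2, #3}: routing cost 203 + fixed 15 = 218.
All other subsets cost ≥ 210. Minimum total cost: 201.

201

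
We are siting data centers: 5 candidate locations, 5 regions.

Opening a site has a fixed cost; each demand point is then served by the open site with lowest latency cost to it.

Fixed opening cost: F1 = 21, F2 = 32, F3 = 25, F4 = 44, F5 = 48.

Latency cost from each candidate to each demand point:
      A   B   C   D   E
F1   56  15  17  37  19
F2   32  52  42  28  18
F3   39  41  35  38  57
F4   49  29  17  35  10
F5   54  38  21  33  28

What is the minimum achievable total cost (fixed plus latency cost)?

Open {F1, F2}: assign each demand point to its cheapest open site.
  A→F2 32, B→F1 15, C→F1 17, D→F2 28, E→F2 18
  latency cost 110, fixed 53 → total 163.
Compare {F1}: latency cost 144 + fixed 21 = 165.
Compare {F1, F3}: latency cost 127 + fixed 46 = 173.
Compare {F4}: latency cost 140 + fixed 44 = 184.
All other subsets cost ≥ 165. Minimum total cost: 163.

163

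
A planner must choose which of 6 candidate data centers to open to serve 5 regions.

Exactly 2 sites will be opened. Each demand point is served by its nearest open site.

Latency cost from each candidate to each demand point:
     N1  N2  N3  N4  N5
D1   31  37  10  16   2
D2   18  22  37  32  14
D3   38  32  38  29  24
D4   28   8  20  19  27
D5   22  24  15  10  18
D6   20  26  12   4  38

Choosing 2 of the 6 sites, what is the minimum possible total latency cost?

Open {D1, D6}.
  N1→D6 20, N2→D6 26, N3→D1 10, N4→D6 4, N5→D1 2  ⇒ total 62.
Compare {D1, D4}: total 64.
Compare {D1, D2}: total 68.
No size-2 selection does better; minimum is 62.

62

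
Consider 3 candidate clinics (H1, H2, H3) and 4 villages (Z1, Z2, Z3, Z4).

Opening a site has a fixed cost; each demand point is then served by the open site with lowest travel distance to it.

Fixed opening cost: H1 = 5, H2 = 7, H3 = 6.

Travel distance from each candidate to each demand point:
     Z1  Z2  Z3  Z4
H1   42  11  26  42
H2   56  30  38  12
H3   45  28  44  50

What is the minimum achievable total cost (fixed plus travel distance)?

103

Open {H1, H2}: assign each demand point to its cheapest open site.
  Z1→H1 42, Z2→H1 11, Z3→H1 26, Z4→H2 12
  travel distance 91, fixed 12 → total 103.
Compare {H1, H2, H3}: travel distance 91 + fixed 18 = 109.
Compare {H1}: travel distance 121 + fixed 5 = 126.
Compare {H1, H3}: travel distance 121 + fixed 11 = 132.
All other subsets cost ≥ 109. Minimum total cost: 103.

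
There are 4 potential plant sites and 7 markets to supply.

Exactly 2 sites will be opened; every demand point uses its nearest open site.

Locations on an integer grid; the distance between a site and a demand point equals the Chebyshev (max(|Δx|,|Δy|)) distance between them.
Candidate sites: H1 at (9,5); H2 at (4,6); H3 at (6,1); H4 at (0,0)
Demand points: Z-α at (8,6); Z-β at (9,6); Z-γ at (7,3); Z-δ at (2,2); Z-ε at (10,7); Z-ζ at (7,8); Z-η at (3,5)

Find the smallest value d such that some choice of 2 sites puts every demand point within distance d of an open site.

Open {H1, H2}.
  Farthest demand point is Z-δ at distance 4 (to H2); all others are ≤ 4.
With {H1, H3} the worst case is 4.
With {H1, H4} the worst case is 5.
No size-2 selection achieves below 4.

4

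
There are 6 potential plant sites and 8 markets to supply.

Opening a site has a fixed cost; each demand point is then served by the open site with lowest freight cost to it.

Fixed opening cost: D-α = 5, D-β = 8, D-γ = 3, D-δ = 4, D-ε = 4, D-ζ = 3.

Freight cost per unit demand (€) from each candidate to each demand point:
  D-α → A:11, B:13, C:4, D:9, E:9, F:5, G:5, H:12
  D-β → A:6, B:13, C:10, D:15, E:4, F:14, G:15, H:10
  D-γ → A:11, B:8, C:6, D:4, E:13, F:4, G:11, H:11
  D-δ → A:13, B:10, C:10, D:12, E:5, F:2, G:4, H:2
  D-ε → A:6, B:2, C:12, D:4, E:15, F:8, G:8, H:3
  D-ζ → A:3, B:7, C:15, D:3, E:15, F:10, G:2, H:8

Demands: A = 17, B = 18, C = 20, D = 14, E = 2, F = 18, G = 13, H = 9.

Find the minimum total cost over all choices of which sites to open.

Open {D-α, D-δ, D-ε, D-ζ}: assign each demand point to its cheapest open site.
  A→D-ζ 17×3=51, B→D-ε 18×2=36, C→D-α 20×4=80, D→D-ζ 14×3=42, E→D-δ 2×5=10, F→D-δ 18×2=36, G→D-ζ 13×2=26, H→D-δ 9×2=18
  freight cost 299, fixed 16 → total 315.
Compare {D-α, D-γ, D-δ, D-ε, D-ζ}: freight cost 299 + fixed 19 = 318.
Compare {D-α, D-β, D-δ, D-ε, D-ζ}: freight cost 297 + fixed 24 = 321.
Compare {D-α, D-β, D-γ, D-δ, D-ε, D-ζ}: freight cost 297 + fixed 27 = 324.
All other subsets cost ≥ 318. Minimum total cost: 315.

315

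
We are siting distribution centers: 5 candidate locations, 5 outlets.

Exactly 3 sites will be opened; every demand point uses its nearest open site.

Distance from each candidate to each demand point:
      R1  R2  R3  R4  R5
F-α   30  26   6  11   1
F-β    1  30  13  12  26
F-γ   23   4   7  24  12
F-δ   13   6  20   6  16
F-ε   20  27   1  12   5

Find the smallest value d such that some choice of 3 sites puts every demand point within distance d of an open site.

6

Open {F-α, F-β, F-δ}.
  Farthest demand point is R2 at distance 6 (to F-δ); all others are ≤ 6.
With {F-β, F-δ, F-ε} the worst case is 6.
With {F-α, F-β, F-γ} the worst case is 11.
No size-3 selection achieves below 6.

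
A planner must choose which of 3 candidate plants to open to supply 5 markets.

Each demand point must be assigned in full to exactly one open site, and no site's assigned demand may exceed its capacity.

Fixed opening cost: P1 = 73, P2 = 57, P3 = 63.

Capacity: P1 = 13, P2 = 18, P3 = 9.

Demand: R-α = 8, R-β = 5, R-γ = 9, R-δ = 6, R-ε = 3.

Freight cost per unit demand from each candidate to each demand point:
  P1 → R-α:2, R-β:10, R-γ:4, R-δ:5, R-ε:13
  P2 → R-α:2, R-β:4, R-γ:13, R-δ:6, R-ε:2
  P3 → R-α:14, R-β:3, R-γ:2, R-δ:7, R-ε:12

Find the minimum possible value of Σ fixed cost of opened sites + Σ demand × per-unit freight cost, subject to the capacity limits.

283

Open {P1, P2, P3}; cheapest assignment that respects the capacities:
  P1 (cap 13, load 6): R-δ — cost 6×5 = 30
  P2 (cap 18, load 16): R-α, R-β, R-ε — cost 8×2 + 5×4 + 3×2 = 42
  P3 (cap 9, load 9): R-γ — cost 9×2 = 18
  Shipping 90, fixed 193 → total 283.
  Any other capacity-feasible assignment to {P1, P2, P3} ships for at least 90.
Compare {P1, P2}: its best feasible assignment gives total 355.
Every other set of open sites that can feasibly serve all demand totals ≥ 355 even under its best assignment. Minimum: 283.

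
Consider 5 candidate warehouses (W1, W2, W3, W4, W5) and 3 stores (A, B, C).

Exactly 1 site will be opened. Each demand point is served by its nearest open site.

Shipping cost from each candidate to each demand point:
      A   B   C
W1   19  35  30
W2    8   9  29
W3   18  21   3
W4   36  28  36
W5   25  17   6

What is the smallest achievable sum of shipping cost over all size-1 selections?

42

Open {W3}.
  A→W3 18, B→W3 21, C→W3 3  ⇒ total 42.
Compare {W2}: total 46.
Compare {W5}: total 48.
No size-1 selection does better; minimum is 42.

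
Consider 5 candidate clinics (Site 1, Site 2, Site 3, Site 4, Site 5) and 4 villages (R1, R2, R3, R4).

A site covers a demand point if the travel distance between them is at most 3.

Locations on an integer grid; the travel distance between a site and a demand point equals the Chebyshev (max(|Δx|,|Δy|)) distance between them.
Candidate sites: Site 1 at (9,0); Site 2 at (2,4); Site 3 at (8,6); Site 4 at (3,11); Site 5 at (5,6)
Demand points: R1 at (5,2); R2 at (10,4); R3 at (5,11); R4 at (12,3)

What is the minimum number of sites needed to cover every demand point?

4

Coverage sets (demand points within 3 of each site):
  Site 1: {R4}
  Site 2: {R1}
  Site 3: {R2}
  Site 4: {R3}
  Site 5: {}
No 3 sites suffice: every size-3 union leaves at least one demand point uncovered.
But {Site 1, Site 2, Site 3, Site 4} covers everything, so the minimum is 4.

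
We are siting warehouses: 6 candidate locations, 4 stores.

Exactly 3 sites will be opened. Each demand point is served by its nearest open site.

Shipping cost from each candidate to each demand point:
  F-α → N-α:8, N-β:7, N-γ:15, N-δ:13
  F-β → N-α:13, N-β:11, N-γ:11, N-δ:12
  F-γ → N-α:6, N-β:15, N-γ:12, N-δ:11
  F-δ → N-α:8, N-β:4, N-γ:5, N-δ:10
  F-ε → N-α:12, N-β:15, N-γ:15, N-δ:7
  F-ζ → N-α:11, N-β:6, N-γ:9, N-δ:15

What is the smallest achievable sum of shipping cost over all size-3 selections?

22

Open {F-γ, F-δ, F-ε}.
  N-α→F-γ 6, N-β→F-δ 4, N-γ→F-δ 5, N-δ→F-ε 7  ⇒ total 22.
Compare {F-α, F-δ, F-ε}: total 24.
Compare {F-β, F-δ, F-ε}: total 24.
No size-3 selection does better; minimum is 22.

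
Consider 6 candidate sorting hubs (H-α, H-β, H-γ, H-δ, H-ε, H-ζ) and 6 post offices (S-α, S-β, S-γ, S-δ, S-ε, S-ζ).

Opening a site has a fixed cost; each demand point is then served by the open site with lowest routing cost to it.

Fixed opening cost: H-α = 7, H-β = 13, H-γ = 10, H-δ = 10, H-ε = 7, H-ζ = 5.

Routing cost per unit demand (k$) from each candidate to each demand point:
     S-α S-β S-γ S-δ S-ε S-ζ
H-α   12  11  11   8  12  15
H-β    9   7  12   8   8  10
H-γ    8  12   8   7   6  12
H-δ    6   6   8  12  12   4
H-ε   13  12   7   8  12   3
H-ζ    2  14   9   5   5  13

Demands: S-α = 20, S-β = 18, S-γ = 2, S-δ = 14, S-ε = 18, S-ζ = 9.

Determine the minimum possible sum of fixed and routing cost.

Open {H-δ, H-ε, H-ζ}: assign each demand point to its cheapest open site.
  S-α→H-ζ 20×2=40, S-β→H-δ 18×6=108, S-γ→H-ε 2×7=14, S-δ→H-ζ 14×5=70, S-ε→H-ζ 18×5=90, S-ζ→H-ε 9×3=27
  routing cost 349, fixed 22 → total 371.
Compare {H-δ, H-ζ}: routing cost 360 + fixed 15 = 375.
Compare {H-α, H-δ, H-ε, H-ζ}: routing cost 349 + fixed 29 = 378.
Compare {H-γ, H-δ, H-ε, H-ζ}: routing cost 349 + fixed 32 = 381.
All other subsets cost ≥ 375. Minimum total cost: 371.

371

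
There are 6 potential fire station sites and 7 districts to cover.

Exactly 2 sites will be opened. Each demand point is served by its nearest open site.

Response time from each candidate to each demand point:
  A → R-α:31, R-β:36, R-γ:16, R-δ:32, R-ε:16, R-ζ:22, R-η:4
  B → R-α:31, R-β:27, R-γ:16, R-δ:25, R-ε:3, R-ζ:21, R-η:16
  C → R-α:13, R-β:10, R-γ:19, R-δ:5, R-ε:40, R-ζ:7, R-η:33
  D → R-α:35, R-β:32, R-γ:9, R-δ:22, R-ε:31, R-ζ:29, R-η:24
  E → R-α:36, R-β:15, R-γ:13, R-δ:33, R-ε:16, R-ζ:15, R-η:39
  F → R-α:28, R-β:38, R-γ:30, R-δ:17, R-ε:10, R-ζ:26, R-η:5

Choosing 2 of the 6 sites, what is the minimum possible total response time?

Open {C, F}.
  R-α→C 13, R-β→C 10, R-γ→C 19, R-δ→C 5, R-ε→F 10, R-ζ→C 7, R-η→F 5  ⇒ total 69.
Compare {B, C}: total 70.
Compare {A, C}: total 71.
No size-2 selection does better; minimum is 69.

69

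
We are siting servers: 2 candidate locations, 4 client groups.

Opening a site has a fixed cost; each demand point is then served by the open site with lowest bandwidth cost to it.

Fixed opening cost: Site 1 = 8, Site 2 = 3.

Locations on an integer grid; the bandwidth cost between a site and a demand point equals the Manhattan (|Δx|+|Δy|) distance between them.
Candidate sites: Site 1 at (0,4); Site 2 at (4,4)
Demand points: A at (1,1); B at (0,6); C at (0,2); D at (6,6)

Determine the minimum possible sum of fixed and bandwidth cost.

Open {Site 1, Site 2}: assign each demand point to its cheapest open site.
  A→Site 1 4, B→Site 1 2, C→Site 1 2, D→Site 2 4
  bandwidth cost 12, fixed 11 → total 23.
Compare {Site 1}: bandwidth cost 16 + fixed 8 = 24.
Compare {Site 2}: bandwidth cost 22 + fixed 3 = 25.

23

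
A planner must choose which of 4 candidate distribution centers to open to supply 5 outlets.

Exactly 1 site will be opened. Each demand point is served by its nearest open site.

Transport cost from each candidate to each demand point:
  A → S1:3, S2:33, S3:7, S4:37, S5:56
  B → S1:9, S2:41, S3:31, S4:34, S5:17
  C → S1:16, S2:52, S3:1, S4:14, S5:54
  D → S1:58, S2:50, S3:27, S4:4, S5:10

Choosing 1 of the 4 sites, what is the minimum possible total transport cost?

Open {B}.
  S1→B 9, S2→B 41, S3→B 31, S4→B 34, S5→B 17  ⇒ total 132.
Compare {A}: total 136.
Compare {C}: total 137.
No size-1 selection does better; minimum is 132.

132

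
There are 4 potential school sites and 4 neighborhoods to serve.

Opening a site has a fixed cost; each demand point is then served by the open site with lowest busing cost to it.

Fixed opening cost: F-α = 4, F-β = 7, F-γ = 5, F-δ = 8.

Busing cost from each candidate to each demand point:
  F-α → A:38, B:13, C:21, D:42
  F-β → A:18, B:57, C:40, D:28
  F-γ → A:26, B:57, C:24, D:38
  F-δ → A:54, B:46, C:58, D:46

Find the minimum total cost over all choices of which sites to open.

91

Open {F-α, F-β}: assign each demand point to its cheapest open site.
  A→F-β 18, B→F-α 13, C→F-α 21, D→F-β 28
  busing cost 80, fixed 11 → total 91.
Compare {F-α, F-β, F-γ}: busing cost 80 + fixed 16 = 96.
Compare {F-α, F-β, F-δ}: busing cost 80 + fixed 19 = 99.
Compare {F-α, F-β, F-γ, F-δ}: busing cost 80 + fixed 24 = 104.
All other subsets cost ≥ 96. Minimum total cost: 91.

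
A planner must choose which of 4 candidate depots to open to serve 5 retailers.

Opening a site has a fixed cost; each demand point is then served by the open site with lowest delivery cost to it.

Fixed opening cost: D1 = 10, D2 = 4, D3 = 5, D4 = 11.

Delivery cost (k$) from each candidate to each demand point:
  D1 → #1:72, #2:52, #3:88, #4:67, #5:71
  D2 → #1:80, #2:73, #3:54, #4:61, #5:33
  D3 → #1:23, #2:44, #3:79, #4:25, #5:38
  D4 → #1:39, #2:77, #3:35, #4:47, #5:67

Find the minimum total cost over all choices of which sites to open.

Open {D2, D3, D4}: assign each demand point to its cheapest open site.
  #1→D3 23, #2→D3 44, #3→D4 35, #4→D3 25, #5→D2 33
  delivery cost 160, fixed 20 → total 180.
Compare {D3, D4}: delivery cost 165 + fixed 16 = 181.
Compare {D2, D3}: delivery cost 179 + fixed 9 = 188.
Compare {D1, D2, D3, D4}: delivery cost 160 + fixed 30 = 190.
All other subsets cost ≥ 181. Minimum total cost: 180.

180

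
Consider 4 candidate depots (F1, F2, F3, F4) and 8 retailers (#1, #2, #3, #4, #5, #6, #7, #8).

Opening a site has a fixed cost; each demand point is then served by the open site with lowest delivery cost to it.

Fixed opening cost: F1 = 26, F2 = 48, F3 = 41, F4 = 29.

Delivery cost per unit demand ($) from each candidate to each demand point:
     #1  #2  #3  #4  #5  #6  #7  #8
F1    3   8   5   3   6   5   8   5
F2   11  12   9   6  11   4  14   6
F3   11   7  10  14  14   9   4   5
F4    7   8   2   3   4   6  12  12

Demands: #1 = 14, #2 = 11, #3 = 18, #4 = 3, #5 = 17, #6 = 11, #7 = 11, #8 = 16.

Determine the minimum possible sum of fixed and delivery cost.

507

Open {F1, F3, F4}: assign each demand point to its cheapest open site.
  #1→F1 14×3=42, #2→F3 11×7=77, #3→F4 18×2=36, #4→F1 3×3=9, #5→F4 17×4=68, #6→F1 11×5=55, #7→F3 11×4=44, #8→F1 16×5=80
  delivery cost 411, fixed 96 → total 507.
Compare {F1, F4}: delivery cost 466 + fixed 55 = 521.
Compare {F1, F2, F3, F4}: delivery cost 400 + fixed 144 = 544.
Compare {F3, F4}: delivery cost 478 + fixed 70 = 548.
All other subsets cost ≥ 521. Minimum total cost: 507.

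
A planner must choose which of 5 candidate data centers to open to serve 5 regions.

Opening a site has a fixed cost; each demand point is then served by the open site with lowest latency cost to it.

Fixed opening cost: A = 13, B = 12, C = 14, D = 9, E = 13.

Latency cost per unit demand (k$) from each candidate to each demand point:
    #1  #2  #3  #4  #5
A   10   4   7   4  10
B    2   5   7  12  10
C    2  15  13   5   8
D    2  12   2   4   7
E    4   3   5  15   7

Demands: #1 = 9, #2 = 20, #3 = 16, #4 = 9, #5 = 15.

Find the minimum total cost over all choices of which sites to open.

273

Open {D, E}: assign each demand point to its cheapest open site.
  #1→D 9×2=18, #2→E 20×3=60, #3→D 16×2=32, #4→D 9×4=36, #5→D 15×7=105
  latency cost 251, fixed 22 → total 273.
Compare {B, D, E}: latency cost 251 + fixed 34 = 285.
Compare {A, D, E}: latency cost 251 + fixed 35 = 286.
Compare {C, D, E}: latency cost 251 + fixed 36 = 287.
All other subsets cost ≥ 285. Minimum total cost: 273.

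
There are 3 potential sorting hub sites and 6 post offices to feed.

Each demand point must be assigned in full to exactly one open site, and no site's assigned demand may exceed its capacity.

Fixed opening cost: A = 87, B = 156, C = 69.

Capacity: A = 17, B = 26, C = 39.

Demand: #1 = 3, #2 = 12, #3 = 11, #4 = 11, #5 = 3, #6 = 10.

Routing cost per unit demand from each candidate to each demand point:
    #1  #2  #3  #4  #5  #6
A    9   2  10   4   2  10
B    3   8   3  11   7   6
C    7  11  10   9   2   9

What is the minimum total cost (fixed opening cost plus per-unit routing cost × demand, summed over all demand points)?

Open {A, C}; cheapest assignment that respects the capacities:
  A (cap 17, load 15): #2, #5 — cost 12×2 + 3×2 = 30
  C (cap 39, load 35): #1, #3, #4, #6 — cost 3×7 + 11×10 + 11×9 + 10×9 = 320
  Shipping 350, fixed 156 → total 506.
  Any other capacity-feasible assignment to {A, C} ships for at least 350.
Compare {A, B, C}: its best feasible assignment gives total 543.
Compare {B, C}: its best feasible assignment gives total 558.
Every other set of open sites that can feasibly serve all demand totals ≥ 543 even under its best assignment. Minimum: 506.

506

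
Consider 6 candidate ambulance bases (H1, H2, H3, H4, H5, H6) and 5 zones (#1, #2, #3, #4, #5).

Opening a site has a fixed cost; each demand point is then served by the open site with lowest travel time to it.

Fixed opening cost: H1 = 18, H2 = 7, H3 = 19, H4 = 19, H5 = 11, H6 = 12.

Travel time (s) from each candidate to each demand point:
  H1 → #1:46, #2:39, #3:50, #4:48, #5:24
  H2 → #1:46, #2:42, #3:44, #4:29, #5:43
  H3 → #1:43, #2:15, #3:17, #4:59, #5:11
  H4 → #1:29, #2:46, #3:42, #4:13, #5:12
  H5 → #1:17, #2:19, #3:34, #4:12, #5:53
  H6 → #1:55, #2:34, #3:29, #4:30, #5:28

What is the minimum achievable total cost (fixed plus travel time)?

Open {H3, H5}: assign each demand point to its cheapest open site.
  #1→H5 17, #2→H3 15, #3→H3 17, #4→H5 12, #5→H3 11
  travel time 72, fixed 30 → total 102.
Compare {H2, H3, H5}: travel time 72 + fixed 37 = 109.
Compare {H3, H5, H6}: travel time 72 + fixed 42 = 114.
Compare {H1, H3, H5}: travel time 72 + fixed 48 = 120.
All other subsets cost ≥ 109. Minimum total cost: 102.

102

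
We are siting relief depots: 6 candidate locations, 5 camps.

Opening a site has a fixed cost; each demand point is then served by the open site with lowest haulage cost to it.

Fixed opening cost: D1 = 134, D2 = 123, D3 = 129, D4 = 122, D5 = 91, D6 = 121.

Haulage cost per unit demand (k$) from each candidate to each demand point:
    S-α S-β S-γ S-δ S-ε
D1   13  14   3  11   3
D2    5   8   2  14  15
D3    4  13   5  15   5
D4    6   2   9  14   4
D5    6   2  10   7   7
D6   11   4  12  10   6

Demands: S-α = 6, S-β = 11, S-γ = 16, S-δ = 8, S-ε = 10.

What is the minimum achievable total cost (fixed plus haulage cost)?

Open {D1, D5}: assign each demand point to its cheapest open site.
  S-α→D5 6×6=36, S-β→D5 11×2=22, S-γ→D1 16×3=48, S-δ→D5 8×7=56, S-ε→D1 10×3=30
  haulage cost 192, fixed 225 → total 417.
Compare {D2, D5}: haulage cost 210 + fixed 214 = 424.
Compare {D5}: haulage cost 344 + fixed 91 = 435.
Compare {D3, D5}: haulage cost 232 + fixed 220 = 452.
All other subsets cost ≥ 424. Minimum total cost: 417.

417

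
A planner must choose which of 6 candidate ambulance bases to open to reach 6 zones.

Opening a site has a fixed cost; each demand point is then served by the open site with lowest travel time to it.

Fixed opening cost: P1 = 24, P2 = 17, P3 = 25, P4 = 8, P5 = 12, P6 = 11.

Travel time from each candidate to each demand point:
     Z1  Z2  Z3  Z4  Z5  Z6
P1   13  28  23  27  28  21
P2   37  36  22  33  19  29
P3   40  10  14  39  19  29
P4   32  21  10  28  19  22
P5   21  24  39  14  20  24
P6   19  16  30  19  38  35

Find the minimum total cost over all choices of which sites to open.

Open {P4, P6}: assign each demand point to its cheapest open site.
  Z1→P6 19, Z2→P6 16, Z3→P4 10, Z4→P6 19, Z5→P4 19, Z6→P4 22
  travel time 105, fixed 19 → total 124.
Compare {P4, P5}: travel time 107 + fixed 20 = 127.
Compare {P4, P5, P6}: travel time 100 + fixed 31 = 131.
Compare {P3, P5}: travel time 102 + fixed 37 = 139.
All other subsets cost ≥ 127. Minimum total cost: 124.

124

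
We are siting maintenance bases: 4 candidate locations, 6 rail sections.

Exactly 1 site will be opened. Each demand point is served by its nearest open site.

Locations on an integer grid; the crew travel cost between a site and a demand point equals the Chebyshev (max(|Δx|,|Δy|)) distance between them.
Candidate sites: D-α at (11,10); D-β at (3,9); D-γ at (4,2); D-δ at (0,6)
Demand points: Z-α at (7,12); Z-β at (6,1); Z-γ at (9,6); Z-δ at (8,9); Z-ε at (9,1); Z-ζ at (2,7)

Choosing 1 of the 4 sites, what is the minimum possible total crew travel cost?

33

Open {D-β}.
  Z-α→D-β 4, Z-β→D-β 8, Z-γ→D-β 6, Z-δ→D-β 5, Z-ε→D-β 8, Z-ζ→D-β 2  ⇒ total 33.
Compare {D-γ}: total 34.
Compare {D-α}: total 38.
No size-1 selection does better; minimum is 33.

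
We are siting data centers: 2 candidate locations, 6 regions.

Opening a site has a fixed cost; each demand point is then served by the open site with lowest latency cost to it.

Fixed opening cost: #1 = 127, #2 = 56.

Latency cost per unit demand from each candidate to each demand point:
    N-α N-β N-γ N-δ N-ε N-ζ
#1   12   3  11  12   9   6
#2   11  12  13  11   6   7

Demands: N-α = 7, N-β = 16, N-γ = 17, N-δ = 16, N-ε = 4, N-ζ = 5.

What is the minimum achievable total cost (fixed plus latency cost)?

Open {#1}: assign each demand point to its cheapest open site.
  N-α→#1 7×12=84, N-β→#1 16×3=48, N-γ→#1 17×11=187, N-δ→#1 16×12=192, N-ε→#1 4×9=36, N-ζ→#1 5×6=30
  latency cost 577, fixed 127 → total 704.
Compare {#1, #2}: latency cost 542 + fixed 183 = 725.
Compare {#2}: latency cost 725 + fixed 56 = 781.

704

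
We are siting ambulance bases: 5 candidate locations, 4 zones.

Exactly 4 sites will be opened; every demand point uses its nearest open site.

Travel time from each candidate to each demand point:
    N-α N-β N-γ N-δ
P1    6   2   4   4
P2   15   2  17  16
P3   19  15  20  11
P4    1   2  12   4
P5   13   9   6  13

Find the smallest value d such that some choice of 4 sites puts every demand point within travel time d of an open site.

Open {P1, P2, P3, P4}.
  Farthest demand point is N-γ at travel time 4 (to P1); all others are ≤ 4.
With {P1, P2, P4, P5} the worst case is 4.
With {P1, P3, P4, P5} the worst case is 4.
No size-4 selection achieves below 4.

4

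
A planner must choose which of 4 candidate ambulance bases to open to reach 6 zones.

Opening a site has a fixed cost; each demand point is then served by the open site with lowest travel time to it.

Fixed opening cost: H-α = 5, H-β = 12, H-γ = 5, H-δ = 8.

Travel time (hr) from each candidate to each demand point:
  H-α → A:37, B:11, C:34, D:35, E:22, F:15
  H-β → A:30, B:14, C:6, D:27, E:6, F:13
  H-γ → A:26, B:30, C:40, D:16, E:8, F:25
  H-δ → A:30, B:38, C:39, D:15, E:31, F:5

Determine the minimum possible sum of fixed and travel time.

96

Open {H-β, H-δ}: assign each demand point to its cheapest open site.
  A→H-β 30, B→H-β 14, C→H-β 6, D→H-δ 15, E→H-β 6, F→H-δ 5
  travel time 76, fixed 20 → total 96.
Compare {H-β, H-γ, H-δ}: travel time 72 + fixed 25 = 97.
Compare {H-β, H-γ}: travel time 81 + fixed 17 = 98.
Compare {H-α, H-β, H-δ}: travel time 73 + fixed 25 = 98.
All other subsets cost ≥ 97. Minimum total cost: 96.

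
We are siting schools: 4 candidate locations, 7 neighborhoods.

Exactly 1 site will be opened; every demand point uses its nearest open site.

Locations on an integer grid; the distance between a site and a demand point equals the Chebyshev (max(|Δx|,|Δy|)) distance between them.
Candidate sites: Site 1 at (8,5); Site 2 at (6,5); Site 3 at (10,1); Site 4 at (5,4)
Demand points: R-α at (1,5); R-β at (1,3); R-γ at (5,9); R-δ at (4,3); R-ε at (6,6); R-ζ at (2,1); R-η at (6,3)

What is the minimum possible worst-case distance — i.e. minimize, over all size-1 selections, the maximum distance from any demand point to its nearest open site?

5

Open {Site 2}.
  Farthest demand point is R-α at distance 5 (to Site 2); all others are ≤ 5.
With {Site 4} the worst case is 5.
With {Site 1} the worst case is 7.
No size-1 selection achieves below 5.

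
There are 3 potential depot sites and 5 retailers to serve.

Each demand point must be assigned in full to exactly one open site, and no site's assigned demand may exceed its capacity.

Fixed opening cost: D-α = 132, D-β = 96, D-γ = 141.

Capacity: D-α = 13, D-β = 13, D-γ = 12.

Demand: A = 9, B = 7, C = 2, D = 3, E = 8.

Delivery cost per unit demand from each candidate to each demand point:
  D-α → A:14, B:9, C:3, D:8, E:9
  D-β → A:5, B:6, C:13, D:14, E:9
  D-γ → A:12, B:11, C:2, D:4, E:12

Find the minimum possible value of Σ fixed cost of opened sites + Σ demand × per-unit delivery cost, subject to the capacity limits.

579

Open {D-α, D-β, D-γ}; cheapest assignment that respects the capacities:
  D-α (cap 13, load 8): E — cost 8×9 = 72
  D-β (cap 13, load 9): A — cost 9×5 = 45
  D-γ (cap 12, load 12): B, C, D — cost 7×11 + 2×2 + 3×4 = 93
  Shipping 210, fixed 369 → total 579.
  Any other capacity-feasible assignment to {D-α, D-β, D-γ} ships for at least 210.
Total demand is 29 and no other set of sites has combined capacity ≥ 29, so {D-α, D-β, D-γ} is the only feasible choice of open sites. Minimum: 579.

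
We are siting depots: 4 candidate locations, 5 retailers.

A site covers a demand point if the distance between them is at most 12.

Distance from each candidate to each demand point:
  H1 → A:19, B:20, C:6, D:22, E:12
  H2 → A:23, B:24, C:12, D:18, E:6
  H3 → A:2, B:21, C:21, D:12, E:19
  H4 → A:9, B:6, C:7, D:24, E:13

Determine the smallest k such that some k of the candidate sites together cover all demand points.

Coverage sets (demand points within 12 of each site):
  H1: {C, E}
  H2: {C, E}
  H3: {A, D}
  H4: {A, B, C}
No 2 sites suffice: every size-2 union leaves at least one demand point uncovered.
But {H1, H3, H4} covers everything, so the minimum is 3.

3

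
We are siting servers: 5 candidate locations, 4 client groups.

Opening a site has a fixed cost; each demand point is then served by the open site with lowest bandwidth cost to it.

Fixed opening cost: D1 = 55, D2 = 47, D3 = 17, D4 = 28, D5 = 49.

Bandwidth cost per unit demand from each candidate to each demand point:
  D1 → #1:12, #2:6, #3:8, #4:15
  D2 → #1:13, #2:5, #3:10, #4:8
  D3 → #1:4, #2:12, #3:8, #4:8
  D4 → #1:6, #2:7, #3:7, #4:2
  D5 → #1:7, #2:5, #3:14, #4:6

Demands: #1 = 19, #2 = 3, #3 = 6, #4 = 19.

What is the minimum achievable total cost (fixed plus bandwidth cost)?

Open {D3, D4}: assign each demand point to its cheapest open site.
  #1→D3 19×4=76, #2→D4 3×7=21, #3→D4 6×7=42, #4→D4 19×2=38
  bandwidth cost 177, fixed 45 → total 222.
Compare {D4}: bandwidth cost 215 + fixed 28 = 243.
Compare {D2, D3, D4}: bandwidth cost 171 + fixed 92 = 263.
Compare {D3, D4, D5}: bandwidth cost 171 + fixed 94 = 265.
All other subsets cost ≥ 243. Minimum total cost: 222.

222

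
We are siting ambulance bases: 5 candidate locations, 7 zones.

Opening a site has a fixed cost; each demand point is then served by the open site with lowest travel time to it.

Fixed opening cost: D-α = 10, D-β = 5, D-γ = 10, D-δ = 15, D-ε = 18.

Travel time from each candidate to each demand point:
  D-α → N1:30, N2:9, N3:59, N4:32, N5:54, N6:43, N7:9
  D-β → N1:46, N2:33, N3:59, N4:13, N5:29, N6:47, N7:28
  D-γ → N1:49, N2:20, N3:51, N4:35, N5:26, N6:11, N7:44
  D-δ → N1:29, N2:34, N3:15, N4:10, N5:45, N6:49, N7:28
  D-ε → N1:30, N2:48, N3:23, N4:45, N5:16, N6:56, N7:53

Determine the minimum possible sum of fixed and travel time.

Open {D-α, D-γ, D-δ}: assign each demand point to its cheapest open site.
  N1→D-δ 29, N2→D-α 9, N3→D-δ 15, N4→D-δ 10, N5→D-γ 26, N6→D-γ 11, N7→D-α 9
  travel time 109, fixed 35 → total 144.
Compare {D-α, D-β, D-γ, D-δ}: travel time 109 + fixed 40 = 149.
Compare {D-α, D-γ, D-δ, D-ε}: travel time 99 + fixed 53 = 152.
Compare {D-α, D-β, D-γ, D-ε}: travel time 111 + fixed 43 = 154.
All other subsets cost ≥ 149. Minimum total cost: 144.

144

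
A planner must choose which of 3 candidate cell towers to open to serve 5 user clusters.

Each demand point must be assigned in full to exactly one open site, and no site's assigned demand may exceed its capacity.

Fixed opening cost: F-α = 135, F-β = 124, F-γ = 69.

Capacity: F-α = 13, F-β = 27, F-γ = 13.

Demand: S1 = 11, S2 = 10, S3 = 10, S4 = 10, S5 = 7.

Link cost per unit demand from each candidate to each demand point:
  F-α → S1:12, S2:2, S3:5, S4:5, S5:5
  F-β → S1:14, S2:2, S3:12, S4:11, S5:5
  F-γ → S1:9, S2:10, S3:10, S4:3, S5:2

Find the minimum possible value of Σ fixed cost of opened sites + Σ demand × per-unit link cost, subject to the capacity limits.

Open {F-α, F-β, F-γ}; cheapest assignment that respects the capacities:
  F-α (cap 13, load 10): S3 — cost 10×5 = 50
  F-β (cap 27, load 27): S2, S4, S5 — cost 10×2 + 10×11 + 7×5 = 165
  F-γ (cap 13, load 11): S1 — cost 11×9 = 99
  Shipping 314, fixed 328 → total 642.
  Any other capacity-feasible assignment to {F-α, F-β, F-γ} ships for at least 314.
Total demand is 48 and no other set of sites has combined capacity ≥ 48, so {F-α, F-β, F-γ} is the only feasible choice of open sites. Minimum: 642.

642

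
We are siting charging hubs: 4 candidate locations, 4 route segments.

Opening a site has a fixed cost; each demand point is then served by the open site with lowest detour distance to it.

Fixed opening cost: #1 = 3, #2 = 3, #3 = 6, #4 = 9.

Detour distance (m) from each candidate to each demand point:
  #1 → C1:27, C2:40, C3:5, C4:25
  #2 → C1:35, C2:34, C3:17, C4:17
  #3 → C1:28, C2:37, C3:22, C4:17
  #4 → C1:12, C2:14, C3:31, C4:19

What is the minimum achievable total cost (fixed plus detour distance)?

Open {#1, #4}: assign each demand point to its cheapest open site.
  C1→#4 12, C2→#4 14, C3→#1 5, C4→#4 19
  detour distance 50, fixed 12 → total 62.
Compare {#1, #2, #4}: detour distance 48 + fixed 15 = 63.
Compare {#1, #3, #4}: detour distance 48 + fixed 18 = 66.
Compare {#1, #2, #3, #4}: detour distance 48 + fixed 21 = 69.
All other subsets cost ≥ 63. Minimum total cost: 62.

62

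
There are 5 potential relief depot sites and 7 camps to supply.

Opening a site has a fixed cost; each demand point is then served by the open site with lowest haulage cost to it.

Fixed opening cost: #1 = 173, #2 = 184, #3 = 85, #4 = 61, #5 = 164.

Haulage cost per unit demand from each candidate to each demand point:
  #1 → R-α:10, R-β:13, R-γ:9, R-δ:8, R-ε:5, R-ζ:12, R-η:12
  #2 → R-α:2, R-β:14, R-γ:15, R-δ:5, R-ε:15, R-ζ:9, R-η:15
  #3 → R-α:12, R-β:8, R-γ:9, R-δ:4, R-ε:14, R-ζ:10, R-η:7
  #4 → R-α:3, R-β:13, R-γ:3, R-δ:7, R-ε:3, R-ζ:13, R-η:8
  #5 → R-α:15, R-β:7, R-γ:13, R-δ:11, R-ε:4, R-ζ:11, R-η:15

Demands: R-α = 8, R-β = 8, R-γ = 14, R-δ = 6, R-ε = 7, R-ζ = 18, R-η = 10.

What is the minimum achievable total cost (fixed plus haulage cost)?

Open {#3, #4}: assign each demand point to its cheapest open site.
  R-α→#4 8×3=24, R-β→#3 8×8=64, R-γ→#4 14×3=42, R-δ→#3 6×4=24, R-ε→#4 7×3=21, R-ζ→#3 18×10=180, R-η→#3 10×7=70
  haulage cost 425, fixed 146 → total 571.
Compare {#4}: haulage cost 547 + fixed 61 = 608.
Compare {#4, #5}: haulage cost 463 + fixed 225 = 688.
Compare {#2, #4}: haulage cost 455 + fixed 245 = 700.
All other subsets cost ≥ 608. Minimum total cost: 571.

571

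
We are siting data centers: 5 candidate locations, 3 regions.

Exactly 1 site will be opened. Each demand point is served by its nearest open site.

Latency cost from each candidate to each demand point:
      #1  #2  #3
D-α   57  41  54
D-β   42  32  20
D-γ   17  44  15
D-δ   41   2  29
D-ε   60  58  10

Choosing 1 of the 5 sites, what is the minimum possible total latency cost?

72

Open {D-δ}.
  #1→D-δ 41, #2→D-δ 2, #3→D-δ 29  ⇒ total 72.
Compare {D-γ}: total 76.
Compare {D-β}: total 94.
No size-1 selection does better; minimum is 72.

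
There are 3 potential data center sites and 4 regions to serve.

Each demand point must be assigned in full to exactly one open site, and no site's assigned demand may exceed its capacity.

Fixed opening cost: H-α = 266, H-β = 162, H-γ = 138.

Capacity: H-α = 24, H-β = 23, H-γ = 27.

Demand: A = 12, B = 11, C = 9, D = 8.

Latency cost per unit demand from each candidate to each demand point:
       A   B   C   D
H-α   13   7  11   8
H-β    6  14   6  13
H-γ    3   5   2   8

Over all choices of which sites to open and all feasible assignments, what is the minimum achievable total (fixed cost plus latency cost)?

545

Open {H-β, H-γ}; cheapest assignment that respects the capacities:
  H-β (cap 23, load 21): A, C — cost 12×6 + 9×6 = 126
  H-γ (cap 27, load 19): B, D — cost 11×5 + 8×8 = 119
  Shipping 245, fixed 300 → total 545.
  Any other capacity-feasible assignment to {H-β, H-γ} ships for at least 245.
Compare {H-α, H-γ}: its best feasible assignment gives total 599.
Compare {H-α, H-β}: its best feasible assignment gives total 695.
Every other set of open sites that can feasibly serve all demand totals ≥ 599 even under its best assignment. Minimum: 545.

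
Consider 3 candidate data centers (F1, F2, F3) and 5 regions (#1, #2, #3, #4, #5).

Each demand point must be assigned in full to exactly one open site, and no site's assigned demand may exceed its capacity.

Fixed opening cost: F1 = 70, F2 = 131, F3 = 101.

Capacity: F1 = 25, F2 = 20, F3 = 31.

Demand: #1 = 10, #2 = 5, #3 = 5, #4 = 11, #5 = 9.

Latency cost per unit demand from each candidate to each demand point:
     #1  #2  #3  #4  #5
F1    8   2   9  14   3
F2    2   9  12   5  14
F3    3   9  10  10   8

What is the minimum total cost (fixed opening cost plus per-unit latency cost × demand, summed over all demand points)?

393

Open {F1, F3}; cheapest assignment that respects the capacities:
  F1 (cap 25, load 19): #2, #3, #5 — cost 5×2 + 5×9 + 9×3 = 82
  F3 (cap 31, load 21): #1, #4 — cost 10×3 + 11×10 = 140
  Shipping 222, fixed 171 → total 393.
  Any other capacity-feasible assignment to {F1, F3} ships for at least 222.
Compare {F1, F2}: its best feasible assignment gives total 433.
Compare {F1, F2, F3}: its best feasible assignment gives total 469.
Every other set of open sites that can feasibly serve all demand totals ≥ 433 even under its best assignment. Minimum: 393.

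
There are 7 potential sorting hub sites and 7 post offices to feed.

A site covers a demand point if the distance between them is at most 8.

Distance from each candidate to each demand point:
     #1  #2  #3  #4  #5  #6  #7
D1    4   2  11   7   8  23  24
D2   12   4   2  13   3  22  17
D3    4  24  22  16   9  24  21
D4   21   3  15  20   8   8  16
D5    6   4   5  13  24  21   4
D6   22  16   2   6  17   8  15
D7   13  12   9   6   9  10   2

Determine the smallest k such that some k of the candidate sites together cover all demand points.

Coverage sets (demand points within 8 of each site):
  D1: {#1, #2, #4, #5}
  D2: {#2, #3, #5}
  D3: {#1}
  D4: {#2, #5, #6}
  D5: {#1, #2, #3, #7}
  D6: {#3, #4, #6}
  D7: {#4, #7}
No 2 sites suffice: every size-2 union leaves at least one demand point uncovered.
But {D1, D4, D5} covers everything, so the minimum is 3.

3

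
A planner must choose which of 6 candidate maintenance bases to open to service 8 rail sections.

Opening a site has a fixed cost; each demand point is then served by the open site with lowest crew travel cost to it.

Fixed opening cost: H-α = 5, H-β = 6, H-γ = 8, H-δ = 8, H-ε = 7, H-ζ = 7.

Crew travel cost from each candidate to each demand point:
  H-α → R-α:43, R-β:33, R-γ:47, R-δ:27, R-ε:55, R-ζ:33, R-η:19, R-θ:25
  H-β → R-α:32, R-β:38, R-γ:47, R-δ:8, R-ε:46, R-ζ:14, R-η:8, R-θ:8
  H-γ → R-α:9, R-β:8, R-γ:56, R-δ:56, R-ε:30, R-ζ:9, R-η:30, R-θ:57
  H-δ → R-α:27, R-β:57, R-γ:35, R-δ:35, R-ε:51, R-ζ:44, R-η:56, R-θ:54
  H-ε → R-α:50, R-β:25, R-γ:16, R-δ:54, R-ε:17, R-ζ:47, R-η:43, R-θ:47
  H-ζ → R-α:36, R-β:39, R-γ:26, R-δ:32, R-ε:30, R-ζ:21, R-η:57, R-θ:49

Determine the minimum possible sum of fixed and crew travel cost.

Open {H-β, H-γ, H-ε}: assign each demand point to its cheapest open site.
  R-α→H-γ 9, R-β→H-γ 8, R-γ→H-ε 16, R-δ→H-β 8, R-ε→H-ε 17, R-ζ→H-γ 9, R-η→H-β 8, R-θ→H-β 8
  crew travel cost 83, fixed 21 → total 104.
Compare {H-α, H-β, H-γ, H-ε}: crew travel cost 83 + fixed 26 = 109.
Compare {H-β, H-γ, H-ε, H-ζ}: crew travel cost 83 + fixed 28 = 111.
Compare {H-β, H-γ, H-δ, H-ε}: crew travel cost 83 + fixed 29 = 112.
All other subsets cost ≥ 109. Minimum total cost: 104.

104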